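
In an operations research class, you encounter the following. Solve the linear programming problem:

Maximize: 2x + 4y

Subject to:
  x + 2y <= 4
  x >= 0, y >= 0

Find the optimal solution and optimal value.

The feasible region has vertices at [(0, 0), (4, 0), (0, 2)].
Checking objective 2x + 4y at each vertex:
  (0, 0): 2*0 + 4*0 = 0
  (4, 0): 2*4 + 4*0 = 8
  (0, 2): 2*0 + 4*2 = 8
Maximum is 8 at (4, 0).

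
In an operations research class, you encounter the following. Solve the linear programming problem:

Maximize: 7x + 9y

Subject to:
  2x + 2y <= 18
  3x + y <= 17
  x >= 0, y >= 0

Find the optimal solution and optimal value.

Feasible vertices: (0, 0), (0, 9), (4, 5), (17/3, 0)
Objective 7x + 9y at each:
  (0, 0): 0
  (0, 9): 81
  (4, 5): 73
  (17/3, 0): 119/3
Maximum is 81 at (0, 9).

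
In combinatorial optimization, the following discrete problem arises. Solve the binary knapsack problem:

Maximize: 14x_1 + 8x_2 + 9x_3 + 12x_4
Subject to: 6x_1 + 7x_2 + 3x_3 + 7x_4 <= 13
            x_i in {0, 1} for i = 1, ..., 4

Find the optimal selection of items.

Items: item 1 (v=14, w=6), item 2 (v=8, w=7), item 3 (v=9, w=3), item 4 (v=12, w=7)
Capacity: 13
Checking all 16 subsets (w = total weight, v = total value):
  {}: w = 0, v = 0
  {1}: w = 6, v = 14
  {2}: w = 7, v = 8
  {3}: w = 3, v = 9
  {4}: w = 7, v = 12
  {1, 2}: w = 13, v = 22
  {1, 3}: w = 9, v = 23
  {1, 4}: w = 13, v = 26
  {2, 3}: w = 10, v = 17
  {2, 4}: w = 14 > 13, infeasible
  {3, 4}: w = 10, v = 21
  {1, 2, 3}: w = 16 > 13, infeasible
  {1, 2, 4}: w = 20 > 13, infeasible
  {1, 3, 4}: w = 16 > 13, infeasible
  {2, 3, 4}: w = 17 > 13, infeasible
  {1, 2, 3, 4}: w = 23 > 13, infeasible
Best feasible subset: items [1, 4]
Total weight: 13 <= 13, total value: 26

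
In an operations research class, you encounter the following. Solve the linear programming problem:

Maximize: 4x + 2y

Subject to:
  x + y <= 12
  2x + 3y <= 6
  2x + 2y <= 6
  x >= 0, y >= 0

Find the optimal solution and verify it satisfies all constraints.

Feasible vertices: (0, 0), (0, 2), (3, 0)
Objective 4x + 2y at each vertex:
  (0, 0): 0
  (0, 2): 4
  (3, 0): 12
Maximum is 12 at (3, 0).
Verify constraints at (x, y) = (3, 0):
  1*3 + 1*0 = 3 <= 12
  2*3 + 3*0 = 6 <= 6 (active)
  2*3 + 2*0 = 6 <= 6 (active)
  x = 3 >= 0, y = 0 >= 0. All constraints satisfied.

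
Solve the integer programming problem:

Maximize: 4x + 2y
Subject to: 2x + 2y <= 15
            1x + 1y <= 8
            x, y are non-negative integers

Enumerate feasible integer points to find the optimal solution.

Constraint 1: 2x + 2y <= 15
Constraint 2: 1x + 1y <= 8
Feasible x range (need y >= 0): 0 <= x <= min(15/2, 8/1) => x in {0, ..., 7}.
Enumerate feasible integer points row by row (the coefficient of y is 2 > 0, so for each x the largest feasible y gives the best value):
  x = 0: y <= min((15 - 2*0)/2, (8 - 1*0)/1) => y in {0, ..., 7}; best 4*0 + 2*7 = 14
  x = 1: y <= min((15 - 2*1)/2, (8 - 1*1)/1) => y in {0, ..., 6}; best 4*1 + 2*6 = 16
  x = 2: y <= min((15 - 2*2)/2, (8 - 1*2)/1) => y in {0, ..., 5}; best 4*2 + 2*5 = 18
  x = 3: y <= min((15 - 2*3)/2, (8 - 1*3)/1) => y in {0, ..., 4}; best 4*3 + 2*4 = 20
  x = 4: y <= min((15 - 2*4)/2, (8 - 1*4)/1) => y in {0, ..., 3}; best 4*4 + 2*3 = 22
  x = 5: y <= min((15 - 2*5)/2, (8 - 1*5)/1) => y in {0, ..., 2}; best 4*5 + 2*2 = 24
  x = 6: y <= min((15 - 2*6)/2, (8 - 1*6)/1) => y in {0, ..., 1}; best 4*6 + 2*1 = 26
  x = 7: y <= min((15 - 2*7)/2, (8 - 1*7)/1) => y in {0}; best 4*7 + 2*0 = 28
The maximum 4x + 2y = 28 is achieved at x = 7, y = 0.
Check: 2*7 + 2*0 = 14 <= 15 and 1*7 + 1*0 = 7 <= 8.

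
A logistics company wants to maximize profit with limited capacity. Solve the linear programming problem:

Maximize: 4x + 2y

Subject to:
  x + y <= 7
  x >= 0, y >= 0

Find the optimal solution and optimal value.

The feasible region has vertices at [(0, 0), (7, 0), (0, 7)].
Checking objective 4x + 2y at each vertex:
  (0, 0): 4*0 + 2*0 = 0
  (7, 0): 4*7 + 2*0 = 28
  (0, 7): 4*0 + 2*7 = 14
Maximum is 28 at (7, 0).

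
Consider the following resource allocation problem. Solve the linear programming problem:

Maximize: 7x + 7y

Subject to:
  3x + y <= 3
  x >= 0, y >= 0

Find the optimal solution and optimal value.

The feasible region has vertices at [(0, 0), (1, 0), (0, 3)].
Checking objective 7x + 7y at each vertex:
  (0, 0): 7*0 + 7*0 = 0
  (1, 0): 7*1 + 7*0 = 7
  (0, 3): 7*0 + 7*3 = 21
Maximum is 21 at (0, 3).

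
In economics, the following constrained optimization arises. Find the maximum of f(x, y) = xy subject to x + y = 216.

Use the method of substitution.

Substitute y = 216 - x into f(x,y) = xy:
g(x) = x(216 - x) = 216x - x^2
g'(x) = 216 - 2x = 0  =>  x = 108
y = 216 - 108 = 108
Maximum value = 108 * 108 = 11664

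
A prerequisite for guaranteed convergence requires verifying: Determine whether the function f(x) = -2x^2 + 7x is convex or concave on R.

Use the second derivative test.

f(x) = -2x^2 + 7x
f'(x) = -4x + 7
f''(x) = -4
Since f''(x) = -4 < 0 for all x, f is concave on R.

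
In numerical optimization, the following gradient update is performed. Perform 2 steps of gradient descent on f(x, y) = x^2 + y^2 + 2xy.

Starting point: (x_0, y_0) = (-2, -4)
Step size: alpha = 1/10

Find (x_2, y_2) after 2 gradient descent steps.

f(x,y) = x^2 + y^2 + 2xy
grad_x = 2x + 2y, grad_y = 2y + 2x
Step 1: grad = (-12, -12), (-4/5, -14/5)
Step 2: grad = (-36/5, -36/5), (-2/25, -52/25)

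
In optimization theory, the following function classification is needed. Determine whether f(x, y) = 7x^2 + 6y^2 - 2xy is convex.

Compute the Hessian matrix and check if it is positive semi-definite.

f(x,y) = 7x^2 + 6y^2 - 2xy
Hessian H = [[14, -2], [-2, 12]]
trace(H) = 26, det(H) = 164
Eigenvalues: (26 +/- sqrt(20)) / 2 = 15.24, 10.76
Since both eigenvalues > 0, f is convex.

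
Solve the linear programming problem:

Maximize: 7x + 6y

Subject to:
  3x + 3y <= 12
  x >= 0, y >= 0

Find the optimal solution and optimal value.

The feasible region has vertices at [(0, 0), (4, 0), (0, 4)].
Checking objective 7x + 6y at each vertex:
  (0, 0): 7*0 + 6*0 = 0
  (4, 0): 7*4 + 6*0 = 28
  (0, 4): 7*0 + 6*4 = 24
Maximum is 28 at (4, 0).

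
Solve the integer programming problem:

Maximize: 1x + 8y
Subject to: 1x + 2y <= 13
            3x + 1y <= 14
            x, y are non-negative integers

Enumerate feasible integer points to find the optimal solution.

Constraint 1: 1x + 2y <= 13
Constraint 2: 3x + 1y <= 14
Feasible x range (need y >= 0): 0 <= x <= min(13/1, 14/3) => x in {0, ..., 4}.
Enumerate feasible integer points row by row (the coefficient of y is 8 > 0, so for each x the largest feasible y gives the best value):
  x = 0: y <= min((13 - 1*0)/2, (14 - 3*0)/1) => y in {0, ..., 6}; best 1*0 + 8*6 = 48
  x = 1: y <= min((13 - 1*1)/2, (14 - 3*1)/1) => y in {0, ..., 6}; best 1*1 + 8*6 = 49
  x = 2: y <= min((13 - 1*2)/2, (14 - 3*2)/1) => y in {0, ..., 5}; best 1*2 + 8*5 = 42
  x = 3: y <= min((13 - 1*3)/2, (14 - 3*3)/1) => y in {0, ..., 5}; best 1*3 + 8*5 = 43
  x = 4: y <= min((13 - 1*4)/2, (14 - 3*4)/1) => y in {0, ..., 2}; best 1*4 + 8*2 = 20
The maximum 1x + 8y = 49 is achieved at x = 1, y = 6.
Check: 1*1 + 2*6 = 13 <= 13 and 3*1 + 1*6 = 9 <= 14.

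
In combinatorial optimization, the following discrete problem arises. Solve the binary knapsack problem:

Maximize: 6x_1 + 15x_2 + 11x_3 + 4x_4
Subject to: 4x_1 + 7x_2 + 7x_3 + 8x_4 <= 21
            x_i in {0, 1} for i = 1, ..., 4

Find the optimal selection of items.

Items: item 1 (v=6, w=4), item 2 (v=15, w=7), item 3 (v=11, w=7), item 4 (v=4, w=8)
Capacity: 21
Checking all 16 subsets (w = total weight, v = total value):
  {}: w = 0, v = 0
  {1}: w = 4, v = 6
  {2}: w = 7, v = 15
  {3}: w = 7, v = 11
  {4}: w = 8, v = 4
  {1, 2}: w = 11, v = 21
  {1, 3}: w = 11, v = 17
  {1, 4}: w = 12, v = 10
  {2, 3}: w = 14, v = 26
  {2, 4}: w = 15, v = 19
  {3, 4}: w = 15, v = 15
  {1, 2, 3}: w = 18, v = 32
  {1, 2, 4}: w = 19, v = 25
  {1, 3, 4}: w = 19, v = 21
  {2, 3, 4}: w = 22 > 21, infeasible
  {1, 2, 3, 4}: w = 26 > 21, infeasible
Best feasible subset: items [1, 2, 3]
Total weight: 18 <= 21, total value: 32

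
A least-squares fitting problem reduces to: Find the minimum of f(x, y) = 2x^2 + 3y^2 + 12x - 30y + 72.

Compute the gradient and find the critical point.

f(x,y) = 2x^2 + 3y^2 + 12x - 30y + 72
df/dx = 4x + (12) = 0  =>  x = -3
df/dy = 6y + (-30) = 0  =>  y = 5
f(-3, 5) = 2*(-3)^2 + 3*(5)^2 + 12*(-3) + -30*(5) + 72 = -21
Hessian is diagonal with entries 4, 6 > 0, so this is a minimum.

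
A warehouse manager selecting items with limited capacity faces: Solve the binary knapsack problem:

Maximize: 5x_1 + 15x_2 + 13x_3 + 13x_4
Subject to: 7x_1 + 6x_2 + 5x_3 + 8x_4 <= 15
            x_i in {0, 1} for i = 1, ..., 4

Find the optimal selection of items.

Items: item 1 (v=5, w=7), item 2 (v=15, w=6), item 3 (v=13, w=5), item 4 (v=13, w=8)
Capacity: 15
Checking all 16 subsets (w = total weight, v = total value):
  {}: w = 0, v = 0
  {1}: w = 7, v = 5
  {2}: w = 6, v = 15
  {3}: w = 5, v = 13
  {4}: w = 8, v = 13
  {1, 2}: w = 13, v = 20
  {1, 3}: w = 12, v = 18
  {1, 4}: w = 15, v = 18
  {2, 3}: w = 11, v = 28
  {2, 4}: w = 14, v = 28
  {3, 4}: w = 13, v = 26
  {1, 2, 3}: w = 18 > 15, infeasible
  {1, 2, 4}: w = 21 > 15, infeasible
  {1, 3, 4}: w = 20 > 15, infeasible
  {2, 3, 4}: w = 19 > 15, infeasible
  {1, 2, 3, 4}: w = 26 > 15, infeasible
Best feasible subset: items [2, 3]
(The same value 28 is also attained by {2, 4}.)
Total weight: 11 <= 15, total value: 28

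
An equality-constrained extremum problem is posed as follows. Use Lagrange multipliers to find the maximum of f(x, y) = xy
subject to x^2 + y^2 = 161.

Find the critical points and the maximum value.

Lagrange conditions: y = 2*lambda*x and x = 2*lambda*y
If x = 0 then y = 0, violating the constraint, so x, y != 0.
Dividing: y/x = x/y => x^2 = y^2 => y = x or y = -x
Constraint: 2x^2 = 161 => x^2 = 161/2 => x = +/-sqrt(161/2)
Critical points: (sqrt(161/2), sqrt(161/2)), (-sqrt(161/2), -sqrt(161/2)), (sqrt(161/2), -sqrt(161/2)), (-sqrt(161/2), sqrt(161/2))
  y = x:  xy = x^2 = 161/2  at (sqrt(161/2), sqrt(161/2)) and (-sqrt(161/2), -sqrt(161/2))
  y = -x: xy = -x^2 = -161/2 at (sqrt(161/2), -sqrt(161/2)) and (-sqrt(161/2), sqrt(161/2))
Maximum xy = 161/2 at (sqrt(161/2), sqrt(161/2)) and (-sqrt(161/2), -sqrt(161/2))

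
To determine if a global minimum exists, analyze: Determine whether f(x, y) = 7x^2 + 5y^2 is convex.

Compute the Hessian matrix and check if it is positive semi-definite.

f(x,y) = 7x^2 + 5y^2
Hessian H = [[14, 0], [0, 10]]
trace(H) = 24, det(H) = 140
Eigenvalues: (24 +/- sqrt(16)) / 2 = 14, 10
Since both eigenvalues > 0, f is convex.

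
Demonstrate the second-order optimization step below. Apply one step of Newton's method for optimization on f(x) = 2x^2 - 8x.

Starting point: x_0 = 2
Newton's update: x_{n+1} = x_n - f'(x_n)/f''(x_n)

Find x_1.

f(x) = 2x^2 - 8x
f'(x) = 4x + (-8), f''(x) = 4
Newton step: x_1 = x_0 - f'(x_0)/f''(x_0)
f'(2) = 0
x_1 = 2 - 0/4 = 2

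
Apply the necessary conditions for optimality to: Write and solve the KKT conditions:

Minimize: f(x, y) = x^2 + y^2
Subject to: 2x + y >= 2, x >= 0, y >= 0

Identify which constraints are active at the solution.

KKT conditions for min x^2 + y^2 s.t. 2x + 1y >= 2, x >= 0, y >= 0:
Stationarity: 2x = mu*2 + mu_x, 2y = mu*1 + mu_y, with mu, mu_x, mu_y >= 0
Complementary slackness: mu*(2x + y - 2) = 0, mu_x*x = 0, mu_y*y = 0
(0, 0) is infeasible (2*0 + 1*0 < 2), so if mu = 0 stationarity would force x = mu_x/2 >= 0, y = mu_y/2 >= 0 with mu_x*x = mu_y*y = 0, i.e. x = y = 0: contradiction. Hence mu > 0 and 2x + y = 2 is active.
Try x > 0, y > 0 (so mu_x = mu_y = 0): x = 2*mu/2, y = 1*mu/2
Substitute: 2*(2*mu/2) + 1*(1*mu/2) = 2
  mu*5/2 = 2 => mu = 4/5
x* = 4/5 > 0, y* = 2/5 > 0, consistent with mu_x = mu_y = 0.
f is convex and the constraints are linear, so this KKT point is the global minimum.
f* = 4/5
Active constraints: 2x + y >= 2 (holds with equality, mu = 4/5 > 0); x >= 0 and y >= 0 are inactive (mu_x = mu_y = 0).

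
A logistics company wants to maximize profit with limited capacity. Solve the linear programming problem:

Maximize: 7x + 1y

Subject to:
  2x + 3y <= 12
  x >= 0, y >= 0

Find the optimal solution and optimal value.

The feasible region has vertices at [(0, 0), (6, 0), (0, 4)].
Checking objective 7x + 1y at each vertex:
  (0, 0): 7*0 + 1*0 = 0
  (6, 0): 7*6 + 1*0 = 42
  (0, 4): 7*0 + 1*4 = 4
Maximum is 42 at (6, 0).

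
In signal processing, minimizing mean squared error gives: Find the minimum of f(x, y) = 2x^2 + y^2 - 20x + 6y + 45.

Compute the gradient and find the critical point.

f(x,y) = 2x^2 + y^2 - 20x + 6y + 45
df/dx = 4x + (-20) = 0  =>  x = 5
df/dy = 2y + (6) = 0  =>  y = -3
f(5, -3) = 2*(5)^2 + 1*(-3)^2 + -20*(5) + 6*(-3) + 45 = -14
Hessian is diagonal with entries 4, 2 > 0, so this is a minimum.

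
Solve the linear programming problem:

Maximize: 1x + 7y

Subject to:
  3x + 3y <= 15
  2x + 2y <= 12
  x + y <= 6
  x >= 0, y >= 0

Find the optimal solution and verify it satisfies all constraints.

Feasible vertices: (0, 0), (0, 5), (5, 0)
Objective 1x + 7y at each vertex:
  (0, 0): 0
  (0, 5): 35
  (5, 0): 5
Maximum is 35 at (0, 5).
Verify constraints at (x, y) = (0, 5):
  3*0 + 3*5 = 15 <= 15 (active)
  2*0 + 2*5 = 10 <= 12
  1*0 + 1*5 = 5 <= 6
  x = 0 >= 0, y = 5 >= 0. All constraints satisfied.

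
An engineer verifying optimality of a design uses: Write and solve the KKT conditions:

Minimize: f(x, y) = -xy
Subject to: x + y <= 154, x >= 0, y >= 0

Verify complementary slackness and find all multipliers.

Problem: min -xy s.t. x + y <= 154 (multiplier lambda), x >= 0 (mu_x), y >= 0 (mu_y)
KKT stationarity: -y + lambda - mu_x = 0, -x + lambda - mu_y = 0, with lambda, mu_x, mu_y >= 0
Complementary slackness: lambda*(x + y - 154) = 0, mu_x*x = 0, mu_y*y = 0
If lambda = 0: y = -mu_x <= 0 and x = -mu_y <= 0 force x = y = 0 with f = 0; but x = y = 77 is feasible with f = -5929 < 0, so this is not the minimum. Hence lambda > 0 and x + y = 154.
Try x > 0, y > 0 (so mu_x = mu_y = 0): y = lambda, x = lambda => x = y = lambda
x + y = 154 => 2*lambda = 154 => lambda = 77
x* = y* = 77 > 0, consistent with mu_x = mu_y = 0.
(Any feasible point with x = 0 or y = 0 has f = 0 > -5929, so the minimum is not on those boundaries.)
min(-xy) = -5929 (i.e. max xy = 5929)
Multipliers: lambda = 77, mu_x = 0, mu_y = 0
Complementary slackness: lambda*(x + y - 154) = 77*(77 + 77 - 154) = 0, mu_x*x = 0*77 = 0, mu_y*y = 0*77 = 0. Satisfied.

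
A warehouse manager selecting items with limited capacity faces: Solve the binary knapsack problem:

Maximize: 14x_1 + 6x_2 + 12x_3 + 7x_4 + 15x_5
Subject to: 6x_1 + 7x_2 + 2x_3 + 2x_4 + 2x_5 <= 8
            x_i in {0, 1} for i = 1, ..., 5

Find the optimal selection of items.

Items: item 1 (v=14, w=6), item 2 (v=6, w=7), item 3 (v=12, w=2), item 4 (v=7, w=2), item 5 (v=15, w=2)
Capacity: 8
Checking all 32 subsets (w = total weight, v = total value):
  {}: w = 0, v = 0
  {1}: w = 6, v = 14
  {2}: w = 7, v = 6
  {3}: w = 2, v = 12
  {4}: w = 2, v = 7
  {5}: w = 2, v = 15
  {1, 2}: w = 13 > 8, infeasible
  {1, 3}: w = 8, v = 26
  {1, 4}: w = 8, v = 21
  {1, 5}: w = 8, v = 29
  {2, 3}: w = 9 > 8, infeasible
  {2, 4}: w = 9 > 8, infeasible
  {2, 5}: w = 9 > 8, infeasible
  {3, 4}: w = 4, v = 19
  {3, 5}: w = 4, v = 27
  {4, 5}: w = 4, v = 22
  {1, 2, 3}: w = 15 > 8, infeasible
  {1, 2, 4}: w = 15 > 8, infeasible
  {1, 2, 5}: w = 15 > 8, infeasible
  {1, 3, 4}: w = 10 > 8, infeasible
  {1, 3, 5}: w = 10 > 8, infeasible
  {1, 4, 5}: w = 10 > 8, infeasible
  {2, 3, 4}: w = 11 > 8, infeasible
  {2, 3, 5}: w = 11 > 8, infeasible
  {2, 4, 5}: w = 11 > 8, infeasible
  {3, 4, 5}: w = 6, v = 34
  {1, 2, 3, 4}: w = 17 > 8, infeasible
  {1, 2, 3, 5}: w = 17 > 8, infeasible
  {1, 2, 4, 5}: w = 17 > 8, infeasible
  {1, 3, 4, 5}: w = 12 > 8, infeasible
  {2, 3, 4, 5}: w = 13 > 8, infeasible
  {1, 2, 3, 4, 5}: w = 19 > 8, infeasible
Best feasible subset: items [3, 4, 5]
Total weight: 6 <= 8, total value: 34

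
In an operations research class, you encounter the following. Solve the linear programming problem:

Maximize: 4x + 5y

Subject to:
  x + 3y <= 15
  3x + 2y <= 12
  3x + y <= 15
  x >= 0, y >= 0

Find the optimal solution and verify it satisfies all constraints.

Feasible vertices: (0, 0), (0, 5), (6/7, 33/7), (4, 0)
Objective 4x + 5y at each vertex:
  (0, 0): 0
  (0, 5): 25
  (6/7, 33/7): 27
  (4, 0): 16
Maximum is 27 at (6/7, 33/7).
Verify constraints at (x, y) = (6/7, 33/7):
  1*(6/7) + 3*(33/7) = 15 <= 15 (active)
  3*(6/7) + 2*(33/7) = 12 <= 12 (active)
  3*(6/7) + 1*(33/7) = 51/7 <= 15
  x = 6/7 >= 0, y = 33/7 >= 0. All constraints satisfied.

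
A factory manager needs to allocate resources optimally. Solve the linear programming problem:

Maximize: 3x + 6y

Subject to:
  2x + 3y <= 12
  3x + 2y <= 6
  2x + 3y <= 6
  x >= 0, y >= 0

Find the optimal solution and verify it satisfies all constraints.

Feasible vertices: (0, 0), (0, 2), (6/5, 6/5), (2, 0)
Objective 3x + 6y at each vertex:
  (0, 0): 0
  (0, 2): 12
  (6/5, 6/5): 54/5
  (2, 0): 6
Maximum is 12 at (0, 2).
Verify constraints at (x, y) = (0, 2):
  2*0 + 3*2 = 6 <= 12
  3*0 + 2*2 = 4 <= 6
  2*0 + 3*2 = 6 <= 6 (active)
  x = 0 >= 0, y = 2 >= 0. All constraints satisfied.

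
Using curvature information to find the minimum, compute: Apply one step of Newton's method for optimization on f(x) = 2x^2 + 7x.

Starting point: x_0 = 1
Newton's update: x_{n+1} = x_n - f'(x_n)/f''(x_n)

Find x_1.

f(x) = 2x^2 + 7x
f'(x) = 4x + (7), f''(x) = 4
Newton step: x_1 = x_0 - f'(x_0)/f''(x_0)
f'(1) = 11
x_1 = 1 - 11/4 = -7/4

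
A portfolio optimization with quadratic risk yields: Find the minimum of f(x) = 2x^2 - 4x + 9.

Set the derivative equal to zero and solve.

f(x) = 2x^2 - 4x + 9
f'(x) = 4x + (-4) = 0
x = 4/4 = 1
f(1) = 7
Since f''(x) = 4 > 0, this is a minimum.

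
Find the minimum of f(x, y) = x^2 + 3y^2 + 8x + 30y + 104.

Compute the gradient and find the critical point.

f(x,y) = x^2 + 3y^2 + 8x + 30y + 104
df/dx = 2x + (8) = 0  =>  x = -4
df/dy = 6y + (30) = 0  =>  y = -5
f(-4, -5) = 1*(-4)^2 + 3*(-5)^2 + 8*(-4) + 30*(-5) + 104 = 13
Hessian is diagonal with entries 2, 6 > 0, so this is a minimum.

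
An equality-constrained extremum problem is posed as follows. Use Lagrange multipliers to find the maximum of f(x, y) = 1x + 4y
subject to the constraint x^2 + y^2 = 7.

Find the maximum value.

Set up Lagrange conditions: grad f = lambda * grad g
  1 = 2*lambda*x
  4 = 2*lambda*y
From these: x/y = 1/4, so x = 1t, y = 4t for some t.
Substitute into constraint: (1t)^2 + (4t)^2 = 7
  t^2 * 17 = 7
  t = sqrt(7/17)
Maximum = 1*x + 4*y = (1^2 + 4^2)*t = 17 * sqrt(7/17) = sqrt(119)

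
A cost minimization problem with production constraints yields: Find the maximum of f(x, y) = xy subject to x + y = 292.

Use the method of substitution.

Substitute y = 292 - x into f(x,y) = xy:
g(x) = x(292 - x) = 292x - x^2
g'(x) = 292 - 2x = 0  =>  x = 146
y = 292 - 146 = 146
Maximum value = 146 * 146 = 21316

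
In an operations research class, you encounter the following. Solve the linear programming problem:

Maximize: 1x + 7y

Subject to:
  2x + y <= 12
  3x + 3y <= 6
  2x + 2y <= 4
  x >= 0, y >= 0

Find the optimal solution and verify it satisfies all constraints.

Feasible vertices: (0, 0), (0, 2), (2, 0)
Objective 1x + 7y at each vertex:
  (0, 0): 0
  (0, 2): 14
  (2, 0): 2
Maximum is 14 at (0, 2).
Verify constraints at (x, y) = (0, 2):
  2*0 + 1*2 = 2 <= 12
  3*0 + 3*2 = 6 <= 6 (active)
  2*0 + 2*2 = 4 <= 4 (active)
  x = 0 >= 0, y = 2 >= 0. All constraints satisfied.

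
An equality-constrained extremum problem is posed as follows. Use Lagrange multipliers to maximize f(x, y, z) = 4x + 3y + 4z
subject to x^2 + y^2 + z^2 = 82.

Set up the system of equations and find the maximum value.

Lagrange conditions: 4 = 2*lambda*x, 3 = 2*lambda*y, 4 = 2*lambda*z
So x:4 = y:3 = z:4, i.e. x = 4t, y = 3t, z = 4t
Constraint: t^2*(4^2 + 3^2 + 4^2) = 82
  t^2 * 41 = 82  =>  t = sqrt(2)
Maximum = 4*4t + 3*3t + 4*4t = 41*sqrt(2) = sqrt(3362)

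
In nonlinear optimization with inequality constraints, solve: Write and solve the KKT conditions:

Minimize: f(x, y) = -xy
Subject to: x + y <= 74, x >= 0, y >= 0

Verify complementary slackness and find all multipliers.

Problem: min -xy s.t. x + y <= 74 (multiplier lambda), x >= 0 (mu_x), y >= 0 (mu_y)
KKT stationarity: -y + lambda - mu_x = 0, -x + lambda - mu_y = 0, with lambda, mu_x, mu_y >= 0
Complementary slackness: lambda*(x + y - 74) = 0, mu_x*x = 0, mu_y*y = 0
If lambda = 0: y = -mu_x <= 0 and x = -mu_y <= 0 force x = y = 0 with f = 0; but x = y = 37 is feasible with f = -1369 < 0, so this is not the minimum. Hence lambda > 0 and x + y = 74.
Try x > 0, y > 0 (so mu_x = mu_y = 0): y = lambda, x = lambda => x = y = lambda
x + y = 74 => 2*lambda = 74 => lambda = 37
x* = y* = 37 > 0, consistent with mu_x = mu_y = 0.
(Any feasible point with x = 0 or y = 0 has f = 0 > -1369, so the minimum is not on those boundaries.)
min(-xy) = -1369 (i.e. max xy = 1369)
Multipliers: lambda = 37, mu_x = 0, mu_y = 0
Complementary slackness: lambda*(x + y - 74) = 37*(37 + 37 - 74) = 0, mu_x*x = 0*37 = 0, mu_y*y = 0*37 = 0. Satisfied.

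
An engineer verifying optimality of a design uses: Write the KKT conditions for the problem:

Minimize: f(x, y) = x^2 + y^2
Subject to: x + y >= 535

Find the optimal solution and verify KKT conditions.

KKT conditions for min x^2 + y^2 s.t. x + y >= 535:
Stationarity: 2x = mu, 2y = mu
So x = y = mu/2.
Complementary slackness: mu*(x + y - 535) = 0
Primal feasibility: x + y >= 535; dual feasibility: mu >= 0
If mu = 0 then x = y = 0, but 0 + 0 < 535 is infeasible, so the constraint is active.
Constraint active: x + y = 2*(mu/2) = 535 => mu = 535
x = y = 535/2, f = 286225/2
Verify: stationarity 2*(535/2) = 535 = mu; primal 535/2 + 535/2 = 535 >= 535; dual mu = 535 >= 0; complementary slackness 535*(535 - 535) = 0. All KKT conditions hold.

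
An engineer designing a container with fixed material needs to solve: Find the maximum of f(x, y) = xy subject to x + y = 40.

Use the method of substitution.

Substitute y = 40 - x into f(x,y) = xy:
g(x) = x(40 - x) = 40x - x^2
g'(x) = 40 - 2x = 0  =>  x = 20
y = 40 - 20 = 20
Maximum value = 20 * 20 = 400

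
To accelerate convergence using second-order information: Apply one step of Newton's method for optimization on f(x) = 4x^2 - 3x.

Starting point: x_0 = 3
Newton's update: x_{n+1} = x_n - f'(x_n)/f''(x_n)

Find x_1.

f(x) = 4x^2 - 3x
f'(x) = 8x + (-3), f''(x) = 8
Newton step: x_1 = x_0 - f'(x_0)/f''(x_0)
f'(3) = 21
x_1 = 3 - 21/8 = 3/8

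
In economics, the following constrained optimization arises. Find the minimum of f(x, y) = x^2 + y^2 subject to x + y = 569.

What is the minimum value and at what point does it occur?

Substitute y = 569 - x into f(x,y) = x^2 + y^2:
g(x) = x^2 + (569 - x)^2 = 2x^2 - 1138x + 323761
g'(x) = 4x - 1138 = 0  =>  x = 569/2
y = 569 - 569/2 = 569/2
Minimum value = (569/2)^2 + (569/2)^2 = 323761/2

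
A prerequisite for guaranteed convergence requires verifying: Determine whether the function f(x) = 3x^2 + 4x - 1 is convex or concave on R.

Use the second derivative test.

f(x) = 3x^2 + 4x - 1
f'(x) = 6x + 4
f''(x) = 6
Since f''(x) = 6 > 0 for all x, f is convex on R.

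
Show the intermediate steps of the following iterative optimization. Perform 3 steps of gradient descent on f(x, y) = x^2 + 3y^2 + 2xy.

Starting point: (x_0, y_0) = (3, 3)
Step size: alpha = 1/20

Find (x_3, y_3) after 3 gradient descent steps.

f(x,y) = x^2 + 3y^2 + 2xy
grad_x = 2x + 2y, grad_y = 6y + 2x
Step 1: grad = (12, 24), (12/5, 9/5)
Step 2: grad = (42/5, 78/5), (99/50, 51/50)
Step 3: grad = (6, 252/25), (42/25, 129/250)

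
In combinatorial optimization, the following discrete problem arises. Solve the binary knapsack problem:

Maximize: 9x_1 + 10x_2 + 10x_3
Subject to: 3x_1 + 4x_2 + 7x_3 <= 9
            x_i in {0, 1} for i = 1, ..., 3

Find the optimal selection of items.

Items: item 1 (v=9, w=3), item 2 (v=10, w=4), item 3 (v=10, w=7)
Capacity: 9
Checking all 8 subsets (w = total weight, v = total value):
  {}: w = 0, v = 0
  {1}: w = 3, v = 9
  {2}: w = 4, v = 10
  {3}: w = 7, v = 10
  {1, 2}: w = 7, v = 19
  {1, 3}: w = 10 > 9, infeasible
  {2, 3}: w = 11 > 9, infeasible
  {1, 2, 3}: w = 14 > 9, infeasible
Best feasible subset: items [1, 2]
Total weight: 7 <= 9, total value: 19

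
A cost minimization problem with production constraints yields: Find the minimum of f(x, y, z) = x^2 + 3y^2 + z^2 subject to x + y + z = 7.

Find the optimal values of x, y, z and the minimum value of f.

Using Lagrange multipliers on f = x^2 + 3y^2 + z^2 with constraint x + y + z = 7:
Conditions: 2*1*x = lambda, 2*3*y = lambda, 2*1*z = lambda
So x = lambda/2, y = lambda/6, z = lambda/2
Substituting into constraint: lambda * (7/6) = 7
lambda = 6
x = 3, y = 1, z = 3
Minimum value = 21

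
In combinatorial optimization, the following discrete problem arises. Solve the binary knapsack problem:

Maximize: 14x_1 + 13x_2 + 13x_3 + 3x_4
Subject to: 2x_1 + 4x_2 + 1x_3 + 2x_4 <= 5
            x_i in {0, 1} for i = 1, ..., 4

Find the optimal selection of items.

Items: item 1 (v=14, w=2), item 2 (v=13, w=4), item 3 (v=13, w=1), item 4 (v=3, w=2)
Capacity: 5
Checking all 16 subsets (w = total weight, v = total value):
  {}: w = 0, v = 0
  {1}: w = 2, v = 14
  {2}: w = 4, v = 13
  {3}: w = 1, v = 13
  {4}: w = 2, v = 3
  {1, 2}: w = 6 > 5, infeasible
  {1, 3}: w = 3, v = 27
  {1, 4}: w = 4, v = 17
  {2, 3}: w = 5, v = 26
  {2, 4}: w = 6 > 5, infeasible
  {3, 4}: w = 3, v = 16
  {1, 2, 3}: w = 7 > 5, infeasible
  {1, 2, 4}: w = 8 > 5, infeasible
  {1, 3, 4}: w = 5, v = 30
  {2, 3, 4}: w = 7 > 5, infeasible
  {1, 2, 3, 4}: w = 9 > 5, infeasible
Best feasible subset: items [1, 3, 4]
Total weight: 5 <= 5, total value: 30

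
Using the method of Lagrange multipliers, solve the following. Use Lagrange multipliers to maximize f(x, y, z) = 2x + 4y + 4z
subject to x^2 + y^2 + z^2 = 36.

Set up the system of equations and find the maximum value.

Lagrange conditions: 2 = 2*lambda*x, 4 = 2*lambda*y, 4 = 2*lambda*z
So x:2 = y:4 = z:4, i.e. x = 2t, y = 4t, z = 4t
Constraint: t^2*(2^2 + 4^2 + 4^2) = 36
  t^2 * 36 = 36  =>  t = sqrt(1)
Maximum = 2*2t + 4*4t + 4*4t = 36*sqrt(1) = 36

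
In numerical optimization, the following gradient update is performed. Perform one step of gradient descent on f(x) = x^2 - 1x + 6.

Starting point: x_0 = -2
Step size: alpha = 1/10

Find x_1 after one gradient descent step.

f(x) = x^2 - 1x + 6
f'(x) = 2x - 1
f'(-2) = 2*-2 + (-1) = -5
x_1 = x_0 - alpha * f'(x_0) = -2 - 1/10 * -5 = -3/2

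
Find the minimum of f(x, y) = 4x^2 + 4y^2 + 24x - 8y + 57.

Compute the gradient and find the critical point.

f(x,y) = 4x^2 + 4y^2 + 24x - 8y + 57
df/dx = 8x + (24) = 0  =>  x = -3
df/dy = 8y + (-8) = 0  =>  y = 1
f(-3, 1) = 4*(-3)^2 + 4*(1)^2 + 24*(-3) + -8*(1) + 57 = 17
Hessian is diagonal with entries 8, 8 > 0, so this is a minimum.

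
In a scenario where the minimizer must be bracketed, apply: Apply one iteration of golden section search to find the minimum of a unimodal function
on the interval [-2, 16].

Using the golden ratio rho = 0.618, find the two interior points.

Golden section search on [-2, 16].
Golden ratio rho = 0.618 (approx).
Interior points:
  x_1 = -2 + (1-0.618)*18 = 4.8760
  x_2 = -2 + 0.618*18 = 9.1240
Compare f(x_1) and f(x_2) to determine which subinterval to keep.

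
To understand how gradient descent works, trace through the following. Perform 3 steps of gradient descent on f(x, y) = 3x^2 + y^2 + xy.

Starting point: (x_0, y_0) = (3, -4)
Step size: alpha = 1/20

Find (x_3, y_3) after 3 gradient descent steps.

f(x,y) = 3x^2 + y^2 + xy
grad_x = 6x + 1y, grad_y = 2y + 1x
Step 1: grad = (14, -5), (23/10, -15/4)
Step 2: grad = (201/20, -26/5), (719/400, -349/100)
Step 3: grad = (1459/200, -2073/400), (5731/4000, -25847/8000)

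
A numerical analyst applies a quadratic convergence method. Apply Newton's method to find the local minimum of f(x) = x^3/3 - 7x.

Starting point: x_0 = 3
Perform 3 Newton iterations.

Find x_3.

f(x) = x^3/3 - 7x
f'(x) = x^2 - 7, f''(x) = 2x
Newton update: x_{n+1} = x_n - (x_n^2 - 7)/(2*x_n)
Step 1: x_0 = 3, f'=2, f''=6, x_1 = 8/3
Step 2: x_1 = 8/3, f'=1/9, f''=16/3, x_2 = 127/48
Step 3: x_2 = 127/48, f'=1/2304, f''=127/24, x_3 = 32257/12192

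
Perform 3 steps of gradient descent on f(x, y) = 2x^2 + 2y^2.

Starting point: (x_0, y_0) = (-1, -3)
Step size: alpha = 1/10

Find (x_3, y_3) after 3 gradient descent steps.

f(x,y) = 2x^2 + 2y^2
grad_x = 4x + 0y, grad_y = 4y + 0x
Step 1: grad = (-4, -12), (-3/5, -9/5)
Step 2: grad = (-12/5, -36/5), (-9/25, -27/25)
Step 3: grad = (-36/25, -108/25), (-27/125, -81/125)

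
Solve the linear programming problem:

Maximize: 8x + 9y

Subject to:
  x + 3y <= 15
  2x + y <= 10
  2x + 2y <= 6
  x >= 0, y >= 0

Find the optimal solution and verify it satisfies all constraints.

Feasible vertices: (0, 0), (0, 3), (3, 0)
Objective 8x + 9y at each vertex:
  (0, 0): 0
  (0, 3): 27
  (3, 0): 24
Maximum is 27 at (0, 3).
Verify constraints at (x, y) = (0, 3):
  1*0 + 3*3 = 9 <= 15
  2*0 + 1*3 = 3 <= 10
  2*0 + 2*3 = 6 <= 6 (active)
  x = 0 >= 0, y = 3 >= 0. All constraints satisfied.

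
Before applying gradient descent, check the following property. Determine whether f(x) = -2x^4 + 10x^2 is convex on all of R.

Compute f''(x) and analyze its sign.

f(x) = -2x^4 + 10x^2
f'(x) = -8x^3 + 20x
f''(x) = -24x^2 + 20
f''(x) = -24x^2 + 20 -> -inf as |x| -> inf
Therefore, f is not globally convex on R.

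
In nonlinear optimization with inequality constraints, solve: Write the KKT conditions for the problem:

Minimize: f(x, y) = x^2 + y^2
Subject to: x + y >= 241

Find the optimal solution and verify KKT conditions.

KKT conditions for min x^2 + y^2 s.t. x + y >= 241:
Stationarity: 2x = mu, 2y = mu
So x = y = mu/2.
Complementary slackness: mu*(x + y - 241) = 0
Primal feasibility: x + y >= 241; dual feasibility: mu >= 0
If mu = 0 then x = y = 0, but 0 + 0 < 241 is infeasible, so the constraint is active.
Constraint active: x + y = 2*(mu/2) = 241 => mu = 241
x = y = 241/2, f = 58081/2
Verify: stationarity 2*(241/2) = 241 = mu; primal 241/2 + 241/2 = 241 >= 241; dual mu = 241 >= 0; complementary slackness 241*(241 - 241) = 0. All KKT conditions hold.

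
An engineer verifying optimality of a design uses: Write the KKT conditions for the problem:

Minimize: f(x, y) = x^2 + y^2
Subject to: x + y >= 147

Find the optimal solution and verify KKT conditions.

KKT conditions for min x^2 + y^2 s.t. x + y >= 147:
Stationarity: 2x = mu, 2y = mu
So x = y = mu/2.
Complementary slackness: mu*(x + y - 147) = 0
Primal feasibility: x + y >= 147; dual feasibility: mu >= 0
If mu = 0 then x = y = 0, but 0 + 0 < 147 is infeasible, so the constraint is active.
Constraint active: x + y = 2*(mu/2) = 147 => mu = 147
x = y = 147/2, f = 21609/2
Verify: stationarity 2*(147/2) = 147 = mu; primal 147/2 + 147/2 = 147 >= 147; dual mu = 147 >= 0; complementary slackness 147*(147 - 147) = 0. All KKT conditions hold.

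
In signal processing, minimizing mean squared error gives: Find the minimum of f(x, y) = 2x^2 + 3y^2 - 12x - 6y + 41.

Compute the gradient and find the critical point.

f(x,y) = 2x^2 + 3y^2 - 12x - 6y + 41
df/dx = 4x + (-12) = 0  =>  x = 3
df/dy = 6y + (-6) = 0  =>  y = 1
f(3, 1) = 2*(3)^2 + 3*(1)^2 + -12*(3) + -6*(1) + 41 = 20
Hessian is diagonal with entries 4, 6 > 0, so this is a minimum.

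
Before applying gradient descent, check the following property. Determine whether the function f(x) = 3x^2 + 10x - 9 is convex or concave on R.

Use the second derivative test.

f(x) = 3x^2 + 10x - 9
f'(x) = 6x + 10
f''(x) = 6
Since f''(x) = 6 > 0 for all x, f is convex on R.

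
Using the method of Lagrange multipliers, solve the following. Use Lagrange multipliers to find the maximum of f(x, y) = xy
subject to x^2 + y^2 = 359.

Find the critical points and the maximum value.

Lagrange conditions: y = 2*lambda*x and x = 2*lambda*y
If x = 0 then y = 0, violating the constraint, so x, y != 0.
Dividing: y/x = x/y => x^2 = y^2 => y = x or y = -x
Constraint: 2x^2 = 359 => x^2 = 359/2 => x = +/-sqrt(359/2)
Critical points: (sqrt(359/2), sqrt(359/2)), (-sqrt(359/2), -sqrt(359/2)), (sqrt(359/2), -sqrt(359/2)), (-sqrt(359/2), sqrt(359/2))
  y = x:  xy = x^2 = 359/2  at (sqrt(359/2), sqrt(359/2)) and (-sqrt(359/2), -sqrt(359/2))
  y = -x: xy = -x^2 = -359/2 at (sqrt(359/2), -sqrt(359/2)) and (-sqrt(359/2), sqrt(359/2))
Maximum xy = 359/2 at (sqrt(359/2), sqrt(359/2)) and (-sqrt(359/2), -sqrt(359/2))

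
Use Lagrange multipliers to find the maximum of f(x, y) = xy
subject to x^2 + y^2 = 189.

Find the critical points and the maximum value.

Lagrange conditions: y = 2*lambda*x and x = 2*lambda*y
If x = 0 then y = 0, violating the constraint, so x, y != 0.
Dividing: y/x = x/y => x^2 = y^2 => y = x or y = -x
Constraint: 2x^2 = 189 => x^2 = 189/2 => x = +/-sqrt(189/2)
Critical points: (sqrt(189/2), sqrt(189/2)), (-sqrt(189/2), -sqrt(189/2)), (sqrt(189/2), -sqrt(189/2)), (-sqrt(189/2), sqrt(189/2))
  y = x:  xy = x^2 = 189/2  at (sqrt(189/2), sqrt(189/2)) and (-sqrt(189/2), -sqrt(189/2))
  y = -x: xy = -x^2 = -189/2 at (sqrt(189/2), -sqrt(189/2)) and (-sqrt(189/2), sqrt(189/2))
Maximum xy = 189/2 at (sqrt(189/2), sqrt(189/2)) and (-sqrt(189/2), -sqrt(189/2))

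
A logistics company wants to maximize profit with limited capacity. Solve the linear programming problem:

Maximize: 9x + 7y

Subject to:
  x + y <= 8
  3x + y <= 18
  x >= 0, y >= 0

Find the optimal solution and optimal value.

Feasible vertices: (0, 0), (0, 8), (5, 3), (6, 0)
Objective 9x + 7y at each:
  (0, 0): 0
  (0, 8): 56
  (5, 3): 66
  (6, 0): 54
Maximum is 66 at (5, 3).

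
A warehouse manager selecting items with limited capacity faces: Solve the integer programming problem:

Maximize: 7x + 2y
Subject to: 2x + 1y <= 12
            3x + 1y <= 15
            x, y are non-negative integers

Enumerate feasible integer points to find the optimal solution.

Constraint 1: 2x + 1y <= 12
Constraint 2: 3x + 1y <= 15
Feasible x range (need y >= 0): 0 <= x <= min(12/2, 15/3) => x in {0, ..., 5}.
Enumerate feasible integer points row by row (the coefficient of y is 2 > 0, so for each x the largest feasible y gives the best value):
  x = 0: y <= min((12 - 2*0)/1, (15 - 3*0)/1) => y in {0, ..., 12}; best 7*0 + 2*12 = 24
  x = 1: y <= min((12 - 2*1)/1, (15 - 3*1)/1) => y in {0, ..., 10}; best 7*1 + 2*10 = 27
  x = 2: y <= min((12 - 2*2)/1, (15 - 3*2)/1) => y in {0, ..., 8}; best 7*2 + 2*8 = 30
  x = 3: y <= min((12 - 2*3)/1, (15 - 3*3)/1) => y in {0, ..., 6}; best 7*3 + 2*6 = 33
  x = 4: y <= min((12 - 2*4)/1, (15 - 3*4)/1) => y in {0, ..., 3}; best 7*4 + 2*3 = 34
  x = 5: y <= min((12 - 2*5)/1, (15 - 3*5)/1) => y in {0}; best 7*5 + 2*0 = 35
The maximum 7x + 2y = 35 is achieved at x = 5, y = 0.
Check: 2*5 + 1*0 = 10 <= 12 and 3*5 + 1*0 = 15 <= 15.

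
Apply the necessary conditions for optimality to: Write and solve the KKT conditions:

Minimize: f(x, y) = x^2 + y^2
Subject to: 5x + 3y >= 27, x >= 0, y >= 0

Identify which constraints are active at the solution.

KKT conditions for min x^2 + y^2 s.t. 5x + 3y >= 27, x >= 0, y >= 0:
Stationarity: 2x = mu*5 + mu_x, 2y = mu*3 + mu_y, with mu, mu_x, mu_y >= 0
Complementary slackness: mu*(5x + 3y - 27) = 0, mu_x*x = 0, mu_y*y = 0
(0, 0) is infeasible (5*0 + 3*0 < 27), so if mu = 0 stationarity would force x = mu_x/2 >= 0, y = mu_y/2 >= 0 with mu_x*x = mu_y*y = 0, i.e. x = y = 0: contradiction. Hence mu > 0 and 5x + 3y = 27 is active.
Try x > 0, y > 0 (so mu_x = mu_y = 0): x = 5*mu/2, y = 3*mu/2
Substitute: 5*(5*mu/2) + 3*(3*mu/2) = 27
  mu*34/2 = 27 => mu = 27/17
x* = 135/34 > 0, y* = 81/34 > 0, consistent with mu_x = mu_y = 0.
f is convex and the constraints are linear, so this KKT point is the global minimum.
f* = 729/34
Active constraints: 5x + 3y >= 27 (holds with equality, mu = 27/17 > 0); x >= 0 and y >= 0 are inactive (mu_x = mu_y = 0).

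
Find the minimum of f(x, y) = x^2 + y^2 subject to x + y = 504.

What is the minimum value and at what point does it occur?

Substitute y = 504 - x into f(x,y) = x^2 + y^2:
g(x) = x^2 + (504 - x)^2 = 2x^2 - 1008x + 254016
g'(x) = 4x - 1008 = 0  =>  x = 252
y = 504 - 252 = 252
Minimum value = 252^2 + 252^2 = 127008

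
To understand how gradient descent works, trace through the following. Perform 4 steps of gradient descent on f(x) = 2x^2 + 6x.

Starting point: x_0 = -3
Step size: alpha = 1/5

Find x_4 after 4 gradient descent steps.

f(x) = 2x^2 + 6x, f'(x) = 4x + (6)
Step 1: f'(-3) = -6, x_1 = -3 - 1/5 * -6 = -9/5
Step 2: f'(-9/5) = -6/5, x_2 = -9/5 - 1/5 * -6/5 = -39/25
Step 3: f'(-39/25) = -6/25, x_3 = -39/25 - 1/5 * -6/25 = -189/125
Step 4: f'(-189/125) = -6/125, x_4 = -189/125 - 1/5 * -6/125 = -939/625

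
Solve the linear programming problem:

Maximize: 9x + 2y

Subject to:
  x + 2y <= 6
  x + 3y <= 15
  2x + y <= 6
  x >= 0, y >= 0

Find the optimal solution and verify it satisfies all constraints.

Feasible vertices: (0, 0), (0, 3), (2, 2), (3, 0)
Objective 9x + 2y at each vertex:
  (0, 0): 0
  (0, 3): 6
  (2, 2): 22
  (3, 0): 27
Maximum is 27 at (3, 0).
Verify constraints at (x, y) = (3, 0):
  1*3 + 2*0 = 3 <= 6
  1*3 + 3*0 = 3 <= 15
  2*3 + 1*0 = 6 <= 6 (active)
  x = 3 >= 0, y = 0 >= 0. All constraints satisfied.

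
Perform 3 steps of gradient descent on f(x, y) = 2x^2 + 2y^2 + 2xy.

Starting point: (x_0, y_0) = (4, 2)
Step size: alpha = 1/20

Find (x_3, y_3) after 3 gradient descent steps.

f(x,y) = 2x^2 + 2y^2 + 2xy
grad_x = 4x + 2y, grad_y = 4y + 2x
Step 1: grad = (20, 16), (3, 6/5)
Step 2: grad = (72/5, 54/5), (57/25, 33/50)
Step 3: grad = (261/25, 36/5), (879/500, 3/10)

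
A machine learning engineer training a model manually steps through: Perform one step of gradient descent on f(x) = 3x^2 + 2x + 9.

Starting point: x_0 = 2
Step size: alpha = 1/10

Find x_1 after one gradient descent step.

f(x) = 3x^2 + 2x + 9
f'(x) = 6x + 2
f'(2) = 6*2 + (2) = 14
x_1 = x_0 - alpha * f'(x_0) = 2 - 1/10 * 14 = 3/5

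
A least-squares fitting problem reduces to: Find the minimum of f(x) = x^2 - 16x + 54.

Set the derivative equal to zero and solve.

f(x) = x^2 - 16x + 54
f'(x) = 2x + (-16) = 0
x = 16/2 = 8
f(8) = -10
Since f''(x) = 2 > 0, this is a minimum.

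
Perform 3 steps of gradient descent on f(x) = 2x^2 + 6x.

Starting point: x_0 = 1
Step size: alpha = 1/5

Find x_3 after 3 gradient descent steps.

f(x) = 2x^2 + 6x, f'(x) = 4x + (6)
Step 1: f'(1) = 10, x_1 = 1 - 1/5 * 10 = -1
Step 2: f'(-1) = 2, x_2 = -1 - 1/5 * 2 = -7/5
Step 3: f'(-7/5) = 2/5, x_3 = -7/5 - 1/5 * 2/5 = -37/25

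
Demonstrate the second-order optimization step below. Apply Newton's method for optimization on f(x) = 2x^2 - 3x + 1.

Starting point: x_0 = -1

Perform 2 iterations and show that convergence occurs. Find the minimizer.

f(x) = 2x^2 - 3x + 1, f'(x) = 4x + (-3), f''(x) = 4
Step 1: f'(-1) = -7, x_1 = -1 - -7/4 = 3/4
Step 2: f'(3/4) = 0, x_2 = 3/4 (converged)
Newton's method converges in 1 step for quadratics.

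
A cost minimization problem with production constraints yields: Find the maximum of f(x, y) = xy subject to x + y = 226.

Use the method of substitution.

Substitute y = 226 - x into f(x,y) = xy:
g(x) = x(226 - x) = 226x - x^2
g'(x) = 226 - 2x = 0  =>  x = 113
y = 226 - 113 = 113
Maximum value = 113 * 113 = 12769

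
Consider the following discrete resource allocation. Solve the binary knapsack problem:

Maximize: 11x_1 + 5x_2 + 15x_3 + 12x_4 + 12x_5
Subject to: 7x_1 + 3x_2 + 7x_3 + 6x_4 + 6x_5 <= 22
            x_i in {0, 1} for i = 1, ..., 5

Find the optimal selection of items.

Items: item 1 (v=11, w=7), item 2 (v=5, w=3), item 3 (v=15, w=7), item 4 (v=12, w=6), item 5 (v=12, w=6)
Capacity: 22
Checking all 32 subsets (w = total weight, v = total value):
  {}: w = 0, v = 0
  {1}: w = 7, v = 11
  {2}: w = 3, v = 5
  {3}: w = 7, v = 15
  {4}: w = 6, v = 12
  {5}: w = 6, v = 12
  {1, 2}: w = 10, v = 16
  {1, 3}: w = 14, v = 26
  {1, 4}: w = 13, v = 23
  {1, 5}: w = 13, v = 23
  {2, 3}: w = 10, v = 20
  {2, 4}: w = 9, v = 17
  {2, 5}: w = 9, v = 17
  {3, 4}: w = 13, v = 27
  {3, 5}: w = 13, v = 27
  {4, 5}: w = 12, v = 24
  {1, 2, 3}: w = 17, v = 31
  {1, 2, 4}: w = 16, v = 28
  {1, 2, 5}: w = 16, v = 28
  {1, 3, 4}: w = 20, v = 38
  {1, 3, 5}: w = 20, v = 38
  {1, 4, 5}: w = 19, v = 35
  {2, 3, 4}: w = 16, v = 32
  {2, 3, 5}: w = 16, v = 32
  {2, 4, 5}: w = 15, v = 29
  {3, 4, 5}: w = 19, v = 39
  {1, 2, 3, 4}: w = 23 > 22, infeasible
  {1, 2, 3, 5}: w = 23 > 22, infeasible
  {1, 2, 4, 5}: w = 22, v = 40
  {1, 3, 4, 5}: w = 26 > 22, infeasible
  {2, 3, 4, 5}: w = 22, v = 44
  {1, 2, 3, 4, 5}: w = 29 > 22, infeasible
Best feasible subset: items [2, 3, 4, 5]
Total weight: 22 <= 22, total value: 44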